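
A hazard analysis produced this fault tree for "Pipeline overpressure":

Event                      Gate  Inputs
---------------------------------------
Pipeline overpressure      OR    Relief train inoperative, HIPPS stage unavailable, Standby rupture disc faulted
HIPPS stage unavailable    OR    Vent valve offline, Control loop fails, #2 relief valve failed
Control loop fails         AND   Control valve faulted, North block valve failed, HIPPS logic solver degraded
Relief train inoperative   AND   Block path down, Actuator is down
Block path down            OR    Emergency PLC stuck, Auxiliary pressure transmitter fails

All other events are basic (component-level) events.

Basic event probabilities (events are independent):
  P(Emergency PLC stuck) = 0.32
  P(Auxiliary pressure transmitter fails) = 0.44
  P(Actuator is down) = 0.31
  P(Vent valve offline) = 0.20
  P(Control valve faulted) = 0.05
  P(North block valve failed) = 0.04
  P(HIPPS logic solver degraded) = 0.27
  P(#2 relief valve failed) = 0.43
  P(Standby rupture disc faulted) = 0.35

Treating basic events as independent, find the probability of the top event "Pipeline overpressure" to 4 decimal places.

P(Block path down) [OR] = 1 − (1−0.32) × (1−0.44) = 0.619200
P(Relief train inoperative) [AND] = 0.619200 × 0.31 = 0.191952
P(Control loop fails) [AND] = 0.05 × 0.04 × 0.27 = 0.000540
P(HIPPS stage unavailable) [OR] = 1 − (1−0.20) × (1−0.000540) × (1−0.43) = 0.544246
P(Pipeline overpressure) [OR] = 1 − (1−0.191952) × (1−0.544246) × (1−0.35) = 0.760624
Rounded to 4 decimal places: P(Pipeline overpressure) ≈ 0.7606.

0.7606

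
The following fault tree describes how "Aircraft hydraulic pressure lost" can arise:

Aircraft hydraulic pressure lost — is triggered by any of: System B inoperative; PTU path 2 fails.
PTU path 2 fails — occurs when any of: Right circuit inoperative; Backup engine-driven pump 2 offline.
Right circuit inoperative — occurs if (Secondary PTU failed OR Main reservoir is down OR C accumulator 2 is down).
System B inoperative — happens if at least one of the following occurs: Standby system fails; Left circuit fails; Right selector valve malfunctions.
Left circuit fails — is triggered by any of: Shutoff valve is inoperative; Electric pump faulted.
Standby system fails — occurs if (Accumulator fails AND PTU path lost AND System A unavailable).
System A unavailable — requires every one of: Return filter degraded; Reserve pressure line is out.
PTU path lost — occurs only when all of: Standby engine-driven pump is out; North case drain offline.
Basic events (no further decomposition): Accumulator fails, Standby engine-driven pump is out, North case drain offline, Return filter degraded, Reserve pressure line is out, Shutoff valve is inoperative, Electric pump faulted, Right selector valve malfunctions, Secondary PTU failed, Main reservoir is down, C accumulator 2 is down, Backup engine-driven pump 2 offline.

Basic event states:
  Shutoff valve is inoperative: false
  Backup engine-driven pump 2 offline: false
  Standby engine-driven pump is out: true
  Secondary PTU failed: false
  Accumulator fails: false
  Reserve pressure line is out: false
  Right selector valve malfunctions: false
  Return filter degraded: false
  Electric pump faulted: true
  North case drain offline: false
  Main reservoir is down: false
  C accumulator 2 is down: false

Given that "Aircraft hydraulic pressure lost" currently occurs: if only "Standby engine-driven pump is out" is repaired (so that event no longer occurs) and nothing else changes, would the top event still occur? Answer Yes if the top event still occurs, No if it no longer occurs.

Counterfactual: set "Standby engine-driven pump is out" to not occurred.
PTU path lost [AND]: Standby engine-driven pump is out=not, North case drain offline=not → not all inputs occur → does not occur.
System A unavailable [AND]: Return filter degraded=not, Reserve pressure line is out=not → not all inputs occur → does not occur.
Standby system fails [AND]: Accumulator fails=not, PTU path lost=not, System A unavailable=not → not all inputs occur → does not occur.
Left circuit fails [OR]: Shutoff valve is inoperative=not, Electric pump faulted=occurs → at least one input occurs → occurs.
System B inoperative [OR]: Standby system fails=not, Left circuit fails=occurs, Right selector valve malfunctions=not → at least one input occurs → occurs.
Right circuit inoperative [OR]: Secondary PTU failed=not, Main reservoir is down=not, C accumulator 2 is down=not → no input occurs → does not occur.
PTU path 2 fails [OR]: Right circuit inoperative=not, Backup engine-driven pump 2 offline=not → no input occurs → does not occur.
Aircraft hydraulic pressure lost [OR]: System B inoperative=occurs, PTU path 2 fails=not → at least one input occurs → occurs.

Yes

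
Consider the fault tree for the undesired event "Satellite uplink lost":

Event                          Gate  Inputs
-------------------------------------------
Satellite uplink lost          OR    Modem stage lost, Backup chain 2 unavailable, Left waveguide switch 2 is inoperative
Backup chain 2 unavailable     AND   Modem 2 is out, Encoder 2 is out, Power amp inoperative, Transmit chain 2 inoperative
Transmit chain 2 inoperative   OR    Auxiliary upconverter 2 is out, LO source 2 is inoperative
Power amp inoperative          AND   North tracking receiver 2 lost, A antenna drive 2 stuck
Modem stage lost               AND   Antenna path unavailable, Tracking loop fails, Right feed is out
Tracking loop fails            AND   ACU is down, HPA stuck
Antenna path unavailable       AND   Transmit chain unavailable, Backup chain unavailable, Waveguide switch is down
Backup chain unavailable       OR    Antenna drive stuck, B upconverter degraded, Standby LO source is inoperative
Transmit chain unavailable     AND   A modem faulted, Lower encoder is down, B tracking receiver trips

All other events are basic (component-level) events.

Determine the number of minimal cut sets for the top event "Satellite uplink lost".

Transmit chain unavailable [AND]: one cut set from each child combined → 1 × 1 × 1 = 1 cut set(s).
Backup chain unavailable [OR]: union of children's cut sets → 3 cut set(s).
Antenna path unavailable [AND]: one cut set from each child combined → 1 × 3 × 1 = 3 cut set(s).
Tracking loop fails [AND]: one cut set from each child combined → 1 × 1 = 1 cut set(s).
Modem stage lost [AND]: one cut set from each child combined → 3 × 1 × 1 = 3 cut set(s).
Power amp inoperative [AND]: one cut set from each child combined → 1 × 1 = 1 cut set(s).
Transmit chain 2 inoperative [OR]: union of children's cut sets → 2 cut set(s).
Backup chain 2 unavailable [AND]: one cut set from each child combined → 1 × 1 × 1 × 2 = 2 cut set(s).
Satellite uplink lost [OR]: union of children's cut sets → 6 cut set(s).
Minimal cut sets: {A modem faulted, ACU is down, Antenna drive stuck, B tracking receiver trips, HPA stuck, Lower encoder is down, Right feed is out, Waveguide switch is down}; {A modem faulted, ACU is down, B tracking receiver trips, B upconverter degraded, HPA stuck, Lower encoder is down, Right feed is out, Waveguide switch is down}; {A modem faulted, ACU is down, B tracking receiver trips, HPA stuck, Lower encoder is down, Right feed is out, Standby LO source is inoperative, Waveguide switch is down}; {A antenna drive 2 stuck, Auxiliary upconverter 2 is out, Encoder 2 is out, Modem 2 is out, North tracking receiver 2 lost}; {A antenna drive 2 stuck, Encoder 2 is out, LO source 2 is inoperative, Modem 2 is out, North tracking receiver 2 lost}; {Left waveguide switch 2 is inoperative}.

6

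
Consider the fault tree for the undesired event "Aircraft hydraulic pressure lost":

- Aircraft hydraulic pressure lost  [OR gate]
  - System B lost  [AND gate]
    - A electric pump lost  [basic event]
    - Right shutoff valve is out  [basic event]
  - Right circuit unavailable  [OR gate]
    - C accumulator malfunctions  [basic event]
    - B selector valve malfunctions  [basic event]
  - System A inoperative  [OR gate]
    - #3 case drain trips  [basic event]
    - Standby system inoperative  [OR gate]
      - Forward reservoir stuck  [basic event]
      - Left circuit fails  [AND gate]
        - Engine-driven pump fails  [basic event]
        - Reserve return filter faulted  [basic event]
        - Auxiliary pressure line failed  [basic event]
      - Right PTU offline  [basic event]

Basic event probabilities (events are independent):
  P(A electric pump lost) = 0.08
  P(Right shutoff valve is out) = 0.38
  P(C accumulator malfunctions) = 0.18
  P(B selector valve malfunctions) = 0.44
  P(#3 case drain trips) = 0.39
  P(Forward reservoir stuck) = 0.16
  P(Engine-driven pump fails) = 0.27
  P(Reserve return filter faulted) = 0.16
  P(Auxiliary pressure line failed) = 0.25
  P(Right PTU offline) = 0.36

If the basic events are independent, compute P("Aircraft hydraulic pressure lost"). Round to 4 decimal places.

P(System B lost) [AND] = 0.08 × 0.38 = 0.030400
P(Right circuit unavailable) [OR] = 1 − (1−0.18) × (1−0.44) = 0.540800
P(Left circuit fails) [AND] = 0.27 × 0.16 × 0.25 = 0.010800
P(Standby system inoperative) [OR] = 1 − (1−0.16) × (1−0.010800) × (1−0.36) = 0.468206
P(System A inoperative) [OR] = 1 − (1−0.39) × (1−0.468206) = 0.675606
P(Aircraft hydraulic pressure lost) [OR] = 1 − (1−0.030400) × (1−0.540800) × (1−0.675606) = 0.855567
Rounded to 4 decimal places: P(Aircraft hydraulic pressure lost) ≈ 0.8556.

0.8556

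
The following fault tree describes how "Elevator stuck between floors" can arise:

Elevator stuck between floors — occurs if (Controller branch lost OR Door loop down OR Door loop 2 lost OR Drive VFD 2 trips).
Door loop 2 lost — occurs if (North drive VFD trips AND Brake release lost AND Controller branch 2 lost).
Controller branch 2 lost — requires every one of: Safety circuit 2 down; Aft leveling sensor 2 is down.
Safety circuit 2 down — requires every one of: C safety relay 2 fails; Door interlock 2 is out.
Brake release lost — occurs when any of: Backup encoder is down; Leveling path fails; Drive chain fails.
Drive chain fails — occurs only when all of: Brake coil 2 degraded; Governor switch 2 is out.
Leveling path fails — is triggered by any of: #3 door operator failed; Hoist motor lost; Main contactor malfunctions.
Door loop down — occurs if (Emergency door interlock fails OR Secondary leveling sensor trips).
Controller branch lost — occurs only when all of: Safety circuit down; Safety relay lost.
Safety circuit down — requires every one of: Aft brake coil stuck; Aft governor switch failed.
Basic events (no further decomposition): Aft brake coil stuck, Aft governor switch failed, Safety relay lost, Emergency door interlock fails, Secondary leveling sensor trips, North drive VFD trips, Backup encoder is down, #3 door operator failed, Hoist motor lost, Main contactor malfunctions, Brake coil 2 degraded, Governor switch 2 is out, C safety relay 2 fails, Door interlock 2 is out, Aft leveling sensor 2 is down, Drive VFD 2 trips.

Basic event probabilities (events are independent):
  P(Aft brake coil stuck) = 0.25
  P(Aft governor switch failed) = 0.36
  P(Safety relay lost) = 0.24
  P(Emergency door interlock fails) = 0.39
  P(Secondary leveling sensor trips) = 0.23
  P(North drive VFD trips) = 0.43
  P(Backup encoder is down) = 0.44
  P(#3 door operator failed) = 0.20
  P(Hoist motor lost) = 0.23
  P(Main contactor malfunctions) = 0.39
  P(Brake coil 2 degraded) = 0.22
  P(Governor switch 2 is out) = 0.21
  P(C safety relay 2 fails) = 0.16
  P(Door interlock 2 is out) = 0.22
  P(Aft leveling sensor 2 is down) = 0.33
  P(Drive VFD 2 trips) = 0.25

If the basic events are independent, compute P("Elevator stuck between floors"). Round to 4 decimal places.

P(Safety circuit down) [AND] = 0.25 × 0.36 = 0.090000
P(Controller branch lost) [AND] = 0.090000 × 0.24 = 0.021600
P(Door loop down) [OR] = 1 − (1−0.39) × (1−0.23) = 0.530300
P(Leveling path fails) [OR] = 1 − (1−0.20) × (1−0.23) × (1−0.39) = 0.624240
P(Drive chain fails) [AND] = 0.22 × 0.21 = 0.046200
P(Brake release lost) [OR] = 1 − (1−0.44) × (1−0.624240) × (1−0.046200) = 0.799296
P(Safety circuit 2 down) [AND] = 0.16 × 0.22 = 0.035200
P(Controller branch 2 lost) [AND] = 0.035200 × 0.33 = 0.011616
P(Door loop 2 lost) [AND] = 0.43 × 0.799296 × 0.011616 = 0.003992
P(Elevator stuck between floors) [OR] = 1 − (1−0.021600) × (1−0.530300) × (1−0.003992) × (1−0.25) = 0.656710
Rounded to 4 decimal places: P(Elevator stuck between floors) ≈ 0.6567.

0.6567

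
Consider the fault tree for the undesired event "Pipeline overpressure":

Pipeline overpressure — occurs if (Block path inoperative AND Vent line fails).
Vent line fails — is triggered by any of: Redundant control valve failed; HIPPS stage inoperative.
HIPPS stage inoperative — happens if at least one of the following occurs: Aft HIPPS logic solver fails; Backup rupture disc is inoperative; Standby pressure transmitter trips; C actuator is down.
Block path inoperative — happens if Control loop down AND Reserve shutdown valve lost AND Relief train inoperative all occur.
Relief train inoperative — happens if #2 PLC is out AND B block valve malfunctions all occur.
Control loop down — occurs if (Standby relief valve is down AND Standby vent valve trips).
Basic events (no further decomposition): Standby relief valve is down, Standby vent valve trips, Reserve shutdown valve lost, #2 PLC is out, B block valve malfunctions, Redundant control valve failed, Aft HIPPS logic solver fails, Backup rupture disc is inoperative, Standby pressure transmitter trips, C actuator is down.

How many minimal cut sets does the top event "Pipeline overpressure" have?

5

Control loop down [AND]: one cut set from each child combined → 1 × 1 = 1 cut set(s).
Relief train inoperative [AND]: one cut set from each child combined → 1 × 1 = 1 cut set(s).
Block path inoperative [AND]: one cut set from each child combined → 1 × 1 × 1 = 1 cut set(s).
HIPPS stage inoperative [OR]: union of children's cut sets → 4 cut set(s).
Vent line fails [OR]: union of children's cut sets → 5 cut set(s).
Pipeline overpressure [AND]: one cut set from each child combined → 1 × 5 = 5 cut set(s).
Minimal cut sets: {#2 PLC is out, B block valve malfunctions, Redundant control valve failed, Reserve shutdown valve lost, Standby relief valve is down, Standby vent valve trips}; {#2 PLC is out, Aft HIPPS logic solver fails, B block valve malfunctions, Reserve shutdown valve lost, Standby relief valve is down, Standby vent valve trips}; {#2 PLC is out, B block valve malfunctions, Backup rupture disc is inoperative, Reserve shutdown valve lost, Standby relief valve is down, Standby vent valve trips}; {#2 PLC is out, B block valve malfunctions, Reserve shutdown valve lost, Standby pressure transmitter trips, Standby relief valve is down, Standby vent valve trips}; {#2 PLC is out, B block valve malfunctions, C actuator is down, Reserve shutdown valve lost, Standby relief valve is down, Standby vent valve trips}.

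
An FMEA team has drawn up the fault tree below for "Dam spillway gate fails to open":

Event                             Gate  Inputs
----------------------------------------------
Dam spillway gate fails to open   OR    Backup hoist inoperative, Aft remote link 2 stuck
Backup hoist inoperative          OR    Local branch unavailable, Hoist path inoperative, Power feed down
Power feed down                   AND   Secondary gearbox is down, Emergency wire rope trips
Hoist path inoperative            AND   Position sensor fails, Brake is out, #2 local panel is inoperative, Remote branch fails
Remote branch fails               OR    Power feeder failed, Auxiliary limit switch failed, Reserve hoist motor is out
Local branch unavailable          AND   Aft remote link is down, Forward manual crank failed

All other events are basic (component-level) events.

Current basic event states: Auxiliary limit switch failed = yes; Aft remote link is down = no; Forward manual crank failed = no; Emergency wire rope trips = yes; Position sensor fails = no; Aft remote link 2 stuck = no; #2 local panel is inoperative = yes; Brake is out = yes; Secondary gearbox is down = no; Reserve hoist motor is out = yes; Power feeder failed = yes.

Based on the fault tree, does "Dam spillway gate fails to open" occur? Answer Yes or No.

No

Local branch unavailable [AND]: Aft remote link is down=not, Forward manual crank failed=not → not all inputs occur → does not occur.
Remote branch fails [OR]: Power feeder failed=occurs, Auxiliary limit switch failed=occurs, Reserve hoist motor is out=occurs → at least one input occurs → occurs.
Hoist path inoperative [AND]: Position sensor fails=not, Brake is out=occurs, #2 local panel is inoperative=occurs, Remote branch fails=occurs → not all inputs occur → does not occur.
Power feed down [AND]: Secondary gearbox is down=not, Emergency wire rope trips=occurs → not all inputs occur → does not occur.
Backup hoist inoperative [OR]: Local branch unavailable=not, Hoist path inoperative=not, Power feed down=not → no input occurs → does not occur.
Dam spillway gate fails to open [OR]: Backup hoist inoperative=not, Aft remote link 2 stuck=not → no input occurs → does not occur.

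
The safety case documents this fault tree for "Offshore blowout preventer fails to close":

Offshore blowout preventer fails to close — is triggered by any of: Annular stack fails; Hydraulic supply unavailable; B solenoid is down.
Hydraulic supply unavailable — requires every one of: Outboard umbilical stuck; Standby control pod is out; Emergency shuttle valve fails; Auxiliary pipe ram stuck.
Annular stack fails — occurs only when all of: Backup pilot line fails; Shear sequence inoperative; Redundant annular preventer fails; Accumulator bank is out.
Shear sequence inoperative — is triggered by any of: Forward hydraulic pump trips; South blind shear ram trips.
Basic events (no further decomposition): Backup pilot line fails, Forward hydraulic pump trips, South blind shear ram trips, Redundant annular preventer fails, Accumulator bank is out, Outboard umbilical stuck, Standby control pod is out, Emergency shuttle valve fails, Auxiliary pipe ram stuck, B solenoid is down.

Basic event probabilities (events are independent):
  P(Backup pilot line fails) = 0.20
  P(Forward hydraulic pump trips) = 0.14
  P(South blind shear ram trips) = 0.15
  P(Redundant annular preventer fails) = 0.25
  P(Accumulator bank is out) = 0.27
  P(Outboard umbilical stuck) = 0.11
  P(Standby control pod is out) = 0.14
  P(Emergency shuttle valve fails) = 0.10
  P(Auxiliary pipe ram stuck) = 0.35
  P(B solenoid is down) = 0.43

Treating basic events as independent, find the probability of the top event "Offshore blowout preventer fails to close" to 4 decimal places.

P(Shear sequence inoperative) [OR] = 1 − (1−0.14) × (1−0.15) = 0.269000
P(Annular stack fails) [AND] = 0.20 × 0.269000 × 0.25 × 0.27 = 0.003632
P(Hydraulic supply unavailable) [AND] = 0.11 × 0.14 × 0.10 × 0.35 = 0.000539
P(Offshore blowout preventer fails to close) [OR] = 1 − (1−0.003632) × (1−0.000539) × (1−0.43) = 0.432376
Rounded to 4 decimal places: P(Offshore blowout preventer fails to close) ≈ 0.4324.

0.4324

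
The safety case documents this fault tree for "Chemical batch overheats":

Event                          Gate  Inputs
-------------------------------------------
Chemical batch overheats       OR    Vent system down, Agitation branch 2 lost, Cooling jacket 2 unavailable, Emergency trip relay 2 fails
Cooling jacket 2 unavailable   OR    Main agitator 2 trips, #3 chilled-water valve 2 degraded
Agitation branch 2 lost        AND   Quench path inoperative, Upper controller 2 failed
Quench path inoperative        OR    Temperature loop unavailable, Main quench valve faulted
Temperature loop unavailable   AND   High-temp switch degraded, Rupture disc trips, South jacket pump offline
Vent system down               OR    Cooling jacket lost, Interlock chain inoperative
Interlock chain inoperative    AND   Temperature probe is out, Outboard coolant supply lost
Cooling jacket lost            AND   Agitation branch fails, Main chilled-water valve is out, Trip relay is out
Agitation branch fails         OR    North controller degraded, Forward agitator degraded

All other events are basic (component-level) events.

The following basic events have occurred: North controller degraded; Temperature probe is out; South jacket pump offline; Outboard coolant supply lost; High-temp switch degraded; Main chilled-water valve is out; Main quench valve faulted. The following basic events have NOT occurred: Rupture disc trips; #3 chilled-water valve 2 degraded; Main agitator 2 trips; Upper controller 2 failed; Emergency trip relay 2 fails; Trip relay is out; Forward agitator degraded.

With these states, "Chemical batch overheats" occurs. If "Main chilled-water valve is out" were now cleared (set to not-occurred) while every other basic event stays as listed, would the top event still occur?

Counterfactual: set "Main chilled-water valve is out" to not occurred.
Agitation branch fails [OR]: North controller degraded=occurs, Forward agitator degraded=not → at least one input occurs → occurs.
Cooling jacket lost [AND]: Agitation branch fails=occurs, Main chilled-water valve is out=not, Trip relay is out=not → not all inputs occur → does not occur.
Interlock chain inoperative [AND]: Temperature probe is out=occurs, Outboard coolant supply lost=occurs → all inputs occur → occurs.
Vent system down [OR]: Cooling jacket lost=not, Interlock chain inoperative=occurs → at least one input occurs → occurs.
Temperature loop unavailable [AND]: High-temp switch degraded=occurs, Rupture disc trips=not, South jacket pump offline=occurs → not all inputs occur → does not occur.
Quench path inoperative [OR]: Temperature loop unavailable=not, Main quench valve faulted=occurs → at least one input occurs → occurs.
Agitation branch 2 lost [AND]: Quench path inoperative=occurs, Upper controller 2 failed=not → not all inputs occur → does not occur.
Cooling jacket 2 unavailable [OR]: Main agitator 2 trips=not, #3 chilled-water valve 2 degraded=not → no input occurs → does not occur.
Chemical batch overheats [OR]: Vent system down=occurs, Agitation branch 2 lost=not, Cooling jacket 2 unavailable=not, Emergency trip relay 2 fails=not → at least one input occurs → occurs.

Yes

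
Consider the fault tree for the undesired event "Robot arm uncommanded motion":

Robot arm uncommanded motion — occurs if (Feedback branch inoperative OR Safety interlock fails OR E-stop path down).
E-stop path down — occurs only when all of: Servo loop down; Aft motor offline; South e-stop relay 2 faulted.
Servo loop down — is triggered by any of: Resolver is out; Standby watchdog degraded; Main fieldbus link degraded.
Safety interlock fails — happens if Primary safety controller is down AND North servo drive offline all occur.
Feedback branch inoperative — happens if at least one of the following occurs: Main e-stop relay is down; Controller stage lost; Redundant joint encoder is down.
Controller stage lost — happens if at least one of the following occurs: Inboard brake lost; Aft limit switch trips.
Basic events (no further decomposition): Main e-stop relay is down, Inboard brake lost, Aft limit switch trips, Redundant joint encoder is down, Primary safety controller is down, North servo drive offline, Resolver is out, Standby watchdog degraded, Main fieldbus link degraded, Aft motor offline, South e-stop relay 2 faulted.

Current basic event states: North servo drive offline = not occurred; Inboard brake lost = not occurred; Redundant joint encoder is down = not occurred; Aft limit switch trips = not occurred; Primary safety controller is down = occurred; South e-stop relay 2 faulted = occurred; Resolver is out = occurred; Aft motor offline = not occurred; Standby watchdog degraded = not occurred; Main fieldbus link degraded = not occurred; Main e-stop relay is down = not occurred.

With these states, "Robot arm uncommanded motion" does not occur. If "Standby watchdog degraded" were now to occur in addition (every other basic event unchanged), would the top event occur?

No

Counterfactual: set "Standby watchdog degraded" to occurred.
Controller stage lost [OR]: Inboard brake lost=not, Aft limit switch trips=not → no input occurs → does not occur.
Feedback branch inoperative [OR]: Main e-stop relay is down=not, Controller stage lost=not, Redundant joint encoder is down=not → no input occurs → does not occur.
Safety interlock fails [AND]: Primary safety controller is down=occurs, North servo drive offline=not → not all inputs occur → does not occur.
Servo loop down [OR]: Resolver is out=occurs, Standby watchdog degraded=occurs, Main fieldbus link degraded=not → at least one input occurs → occurs.
E-stop path down [AND]: Servo loop down=occurs, Aft motor offline=not, South e-stop relay 2 faulted=occurs → not all inputs occur → does not occur.
Robot arm uncommanded motion [OR]: Feedback branch inoperative=not, Safety interlock fails=not, E-stop path down=not → no input occurs → does not occur.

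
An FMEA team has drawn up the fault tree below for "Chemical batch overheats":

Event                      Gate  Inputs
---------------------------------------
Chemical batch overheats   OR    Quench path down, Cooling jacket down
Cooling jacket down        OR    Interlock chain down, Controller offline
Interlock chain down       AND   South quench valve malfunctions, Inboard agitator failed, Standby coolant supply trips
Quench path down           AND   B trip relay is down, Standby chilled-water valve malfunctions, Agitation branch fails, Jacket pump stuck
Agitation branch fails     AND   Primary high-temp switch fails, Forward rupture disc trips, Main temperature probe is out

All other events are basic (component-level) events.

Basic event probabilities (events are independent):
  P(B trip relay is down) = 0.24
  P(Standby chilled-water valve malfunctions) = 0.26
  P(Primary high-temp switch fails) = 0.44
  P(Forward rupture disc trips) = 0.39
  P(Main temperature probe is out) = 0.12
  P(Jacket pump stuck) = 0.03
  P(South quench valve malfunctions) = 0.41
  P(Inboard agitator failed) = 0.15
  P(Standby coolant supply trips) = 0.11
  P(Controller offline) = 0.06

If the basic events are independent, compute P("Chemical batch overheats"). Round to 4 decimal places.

0.0664

P(Agitation branch fails) [AND] = 0.44 × 0.39 × 0.12 = 0.020592
P(Quench path down) [AND] = 0.24 × 0.26 × 0.020592 × 0.03 = 0.000039
P(Interlock chain down) [AND] = 0.41 × 0.15 × 0.11 = 0.006765
P(Cooling jacket down) [OR] = 1 − (1−0.006765) × (1−0.06) = 0.066359
P(Chemical batch overheats) [OR] = 1 − (1−0.000039) × (1−0.066359) = 0.066395
Rounded to 4 decimal places: P(Chemical batch overheats) ≈ 0.0664.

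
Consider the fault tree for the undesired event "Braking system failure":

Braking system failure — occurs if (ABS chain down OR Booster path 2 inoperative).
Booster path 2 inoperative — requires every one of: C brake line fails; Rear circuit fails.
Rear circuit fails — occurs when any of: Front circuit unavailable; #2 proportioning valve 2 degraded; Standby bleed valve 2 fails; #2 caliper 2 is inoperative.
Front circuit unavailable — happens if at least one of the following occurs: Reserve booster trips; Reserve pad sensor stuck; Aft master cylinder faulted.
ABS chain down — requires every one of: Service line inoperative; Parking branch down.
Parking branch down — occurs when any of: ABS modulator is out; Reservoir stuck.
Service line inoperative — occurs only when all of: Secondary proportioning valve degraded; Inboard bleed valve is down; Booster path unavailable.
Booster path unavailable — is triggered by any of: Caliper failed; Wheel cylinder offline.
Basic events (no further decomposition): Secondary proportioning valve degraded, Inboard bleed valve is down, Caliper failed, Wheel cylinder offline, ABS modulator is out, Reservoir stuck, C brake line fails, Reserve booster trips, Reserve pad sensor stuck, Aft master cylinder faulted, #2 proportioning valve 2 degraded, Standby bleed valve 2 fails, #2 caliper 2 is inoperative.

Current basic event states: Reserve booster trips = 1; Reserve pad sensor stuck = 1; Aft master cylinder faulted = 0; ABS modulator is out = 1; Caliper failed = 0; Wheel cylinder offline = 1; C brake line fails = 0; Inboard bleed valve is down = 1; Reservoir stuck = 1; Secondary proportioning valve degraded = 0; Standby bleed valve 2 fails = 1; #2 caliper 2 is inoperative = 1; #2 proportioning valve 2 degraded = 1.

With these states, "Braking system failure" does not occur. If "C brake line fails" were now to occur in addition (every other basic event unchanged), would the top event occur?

Counterfactual: set "C brake line fails" to occurred.
Booster path unavailable [OR]: Caliper failed=not, Wheel cylinder offline=occurs → at least one input occurs → occurs.
Service line inoperative [AND]: Secondary proportioning valve degraded=not, Inboard bleed valve is down=occurs, Booster path unavailable=occurs → not all inputs occur → does not occur.
Parking branch down [OR]: ABS modulator is out=occurs, Reservoir stuck=occurs → at least one input occurs → occurs.
ABS chain down [AND]: Service line inoperative=not, Parking branch down=occurs → not all inputs occur → does not occur.
Front circuit unavailable [OR]: Reserve booster trips=occurs, Reserve pad sensor stuck=occurs, Aft master cylinder faulted=not → at least one input occurs → occurs.
Rear circuit fails [OR]: Front circuit unavailable=occurs, #2 proportioning valve 2 degraded=occurs, Standby bleed valve 2 fails=occurs, #2 caliper 2 is inoperative=occurs → at least one input occurs → occurs.
Booster path 2 inoperative [AND]: C brake line fails=occurs, Rear circuit fails=occurs → all inputs occur → occurs.
Braking system failure [OR]: ABS chain down=not, Booster path 2 inoperative=occurs → at least one input occurs → occurs.

Yes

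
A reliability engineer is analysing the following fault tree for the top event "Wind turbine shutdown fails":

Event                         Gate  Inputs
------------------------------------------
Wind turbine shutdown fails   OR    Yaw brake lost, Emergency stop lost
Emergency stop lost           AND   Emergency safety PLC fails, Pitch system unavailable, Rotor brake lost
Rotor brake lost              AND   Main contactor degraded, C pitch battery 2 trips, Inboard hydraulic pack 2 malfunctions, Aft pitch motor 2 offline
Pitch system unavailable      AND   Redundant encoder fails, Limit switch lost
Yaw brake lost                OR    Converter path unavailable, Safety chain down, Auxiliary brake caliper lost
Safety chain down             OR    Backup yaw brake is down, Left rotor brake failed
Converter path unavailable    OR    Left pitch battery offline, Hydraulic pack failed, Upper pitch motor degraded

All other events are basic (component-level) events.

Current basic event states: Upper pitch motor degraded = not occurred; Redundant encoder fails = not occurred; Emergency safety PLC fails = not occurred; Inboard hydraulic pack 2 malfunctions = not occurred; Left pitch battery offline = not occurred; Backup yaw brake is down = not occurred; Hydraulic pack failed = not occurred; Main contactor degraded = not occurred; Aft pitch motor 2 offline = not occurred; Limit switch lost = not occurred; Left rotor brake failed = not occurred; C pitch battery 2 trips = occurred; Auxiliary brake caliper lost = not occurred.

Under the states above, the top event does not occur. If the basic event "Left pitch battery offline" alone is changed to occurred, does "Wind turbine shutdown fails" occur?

Counterfactual: set "Left pitch battery offline" to occurred.
Converter path unavailable [OR]: Left pitch battery offline=occurs, Hydraulic pack failed=not, Upper pitch motor degraded=not → at least one input occurs → occurs.
Safety chain down [OR]: Backup yaw brake is down=not, Left rotor brake failed=not → no input occurs → does not occur.
Yaw brake lost [OR]: Converter path unavailable=occurs, Safety chain down=not, Auxiliary brake caliper lost=not → at least one input occurs → occurs.
Pitch system unavailable [AND]: Redundant encoder fails=not, Limit switch lost=not → not all inputs occur → does not occur.
Rotor brake lost [AND]: Main contactor degraded=not, C pitch battery 2 trips=occurs, Inboard hydraulic pack 2 malfunctions=not, Aft pitch motor 2 offline=not → not all inputs occur → does not occur.
Emergency stop lost [AND]: Emergency safety PLC fails=not, Pitch system unavailable=not, Rotor brake lost=not → not all inputs occur → does not occur.
Wind turbine shutdown fails [OR]: Yaw brake lost=occurs, Emergency stop lost=not → at least one input occurs → occurs.

Yes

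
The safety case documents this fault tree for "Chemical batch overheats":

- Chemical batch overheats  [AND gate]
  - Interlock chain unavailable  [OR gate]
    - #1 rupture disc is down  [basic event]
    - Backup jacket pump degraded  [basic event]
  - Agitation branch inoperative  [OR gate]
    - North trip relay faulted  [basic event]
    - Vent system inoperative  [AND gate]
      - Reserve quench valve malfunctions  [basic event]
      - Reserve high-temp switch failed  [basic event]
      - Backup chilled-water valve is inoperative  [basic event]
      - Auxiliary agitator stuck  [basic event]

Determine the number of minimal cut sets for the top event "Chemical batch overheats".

4

Interlock chain unavailable [OR]: union of children's cut sets → 2 cut set(s).
Vent system inoperative [AND]: one cut set from each child combined → 1 × 1 × 1 × 1 = 1 cut set(s).
Agitation branch inoperative [OR]: union of children's cut sets → 2 cut set(s).
Chemical batch overheats [AND]: one cut set from each child combined → 2 × 2 = 4 cut set(s).
Minimal cut sets: {#1 rupture disc is down, North trip relay faulted}; {#1 rupture disc is down, Auxiliary agitator stuck, Backup chilled-water valve is inoperative, Reserve high-temp switch failed, Reserve quench valve malfunctions}; {Backup jacket pump degraded, North trip relay faulted}; {Auxiliary agitator stuck, Backup chilled-water valve is inoperative, Backup jacket pump degraded, Reserve high-temp switch failed, Reserve quench valve malfunctions}.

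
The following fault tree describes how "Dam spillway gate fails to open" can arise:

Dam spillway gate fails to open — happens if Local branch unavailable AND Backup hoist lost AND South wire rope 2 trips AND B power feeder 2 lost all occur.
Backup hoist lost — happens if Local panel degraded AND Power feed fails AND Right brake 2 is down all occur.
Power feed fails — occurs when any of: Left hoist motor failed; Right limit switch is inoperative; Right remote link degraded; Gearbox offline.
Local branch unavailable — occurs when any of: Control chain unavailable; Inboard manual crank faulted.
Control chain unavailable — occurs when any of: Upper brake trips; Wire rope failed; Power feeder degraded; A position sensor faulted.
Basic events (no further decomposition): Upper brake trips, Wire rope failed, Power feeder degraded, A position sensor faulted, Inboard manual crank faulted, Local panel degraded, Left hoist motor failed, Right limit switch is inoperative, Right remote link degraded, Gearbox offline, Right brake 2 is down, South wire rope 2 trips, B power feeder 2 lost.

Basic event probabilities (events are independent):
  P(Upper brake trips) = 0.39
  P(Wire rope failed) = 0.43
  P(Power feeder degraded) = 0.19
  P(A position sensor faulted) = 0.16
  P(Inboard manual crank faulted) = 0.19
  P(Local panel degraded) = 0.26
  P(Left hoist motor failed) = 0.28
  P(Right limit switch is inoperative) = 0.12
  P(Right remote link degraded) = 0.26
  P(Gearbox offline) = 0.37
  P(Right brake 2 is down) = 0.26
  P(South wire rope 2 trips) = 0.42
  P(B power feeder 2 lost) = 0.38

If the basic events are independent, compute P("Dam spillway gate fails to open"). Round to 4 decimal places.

P(Control chain unavailable) [OR] = 1 − (1−0.39) × (1−0.43) × (1−0.19) × (1−0.16) = 0.763425
P(Local branch unavailable) [OR] = 1 − (1−0.763425) × (1−0.19) = 0.808374
P(Power feed fails) [OR] = 1 − (1−0.28) × (1−0.12) × (1−0.26) × (1−0.37) = 0.704616
P(Backup hoist lost) [AND] = 0.26 × 0.704616 × 0.26 = 0.047632
P(Dam spillway gate fails to open) [AND] = 0.808374 × 0.047632 × 0.42 × 0.38 = 0.006145
Rounded to 4 decimal places: P(Dam spillway gate fails to open) ≈ 0.0061.

0.0061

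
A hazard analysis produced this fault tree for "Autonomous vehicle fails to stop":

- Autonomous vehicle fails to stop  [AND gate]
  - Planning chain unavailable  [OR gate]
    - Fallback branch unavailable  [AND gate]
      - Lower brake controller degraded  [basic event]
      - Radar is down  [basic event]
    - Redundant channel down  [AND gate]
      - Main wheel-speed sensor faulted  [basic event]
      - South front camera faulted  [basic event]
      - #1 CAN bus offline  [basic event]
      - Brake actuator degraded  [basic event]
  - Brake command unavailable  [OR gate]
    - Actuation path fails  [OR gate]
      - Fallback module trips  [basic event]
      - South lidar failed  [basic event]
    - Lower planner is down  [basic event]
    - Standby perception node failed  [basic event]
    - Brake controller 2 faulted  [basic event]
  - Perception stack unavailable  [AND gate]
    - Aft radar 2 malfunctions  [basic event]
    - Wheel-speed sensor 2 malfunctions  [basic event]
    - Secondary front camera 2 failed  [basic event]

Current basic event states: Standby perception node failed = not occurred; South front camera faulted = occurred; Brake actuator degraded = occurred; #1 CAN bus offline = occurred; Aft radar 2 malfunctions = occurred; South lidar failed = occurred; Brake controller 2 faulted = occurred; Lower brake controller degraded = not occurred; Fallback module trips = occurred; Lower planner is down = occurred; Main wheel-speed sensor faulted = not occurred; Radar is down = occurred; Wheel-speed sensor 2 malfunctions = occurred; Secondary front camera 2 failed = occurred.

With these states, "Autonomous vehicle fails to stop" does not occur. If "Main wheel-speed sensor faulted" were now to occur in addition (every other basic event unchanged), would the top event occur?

Yes

Counterfactual: set "Main wheel-speed sensor faulted" to occurred.
Fallback branch unavailable [AND]: Lower brake controller degraded=not, Radar is down=occurs → not all inputs occur → does not occur.
Redundant channel down [AND]: Main wheel-speed sensor faulted=occurs, South front camera faulted=occurs, #1 CAN bus offline=occurs, Brake actuator degraded=occurs → all inputs occur → occurs.
Planning chain unavailable [OR]: Fallback branch unavailable=not, Redundant channel down=occurs → at least one input occurs → occurs.
Actuation path fails [OR]: Fallback module trips=occurs, South lidar failed=occurs → at least one input occurs → occurs.
Brake command unavailable [OR]: Actuation path fails=occurs, Lower planner is down=occurs, Standby perception node failed=not, Brake controller 2 faulted=occurs → at least one input occurs → occurs.
Perception stack unavailable [AND]: Aft radar 2 malfunctions=occurs, Wheel-speed sensor 2 malfunctions=occurs, Secondary front camera 2 failed=occurs → all inputs occur → occurs.
Autonomous vehicle fails to stop [AND]: Planning chain unavailable=occurs, Brake command unavailable=occurs, Perception stack unavailable=occurs → all inputs occur → occurs.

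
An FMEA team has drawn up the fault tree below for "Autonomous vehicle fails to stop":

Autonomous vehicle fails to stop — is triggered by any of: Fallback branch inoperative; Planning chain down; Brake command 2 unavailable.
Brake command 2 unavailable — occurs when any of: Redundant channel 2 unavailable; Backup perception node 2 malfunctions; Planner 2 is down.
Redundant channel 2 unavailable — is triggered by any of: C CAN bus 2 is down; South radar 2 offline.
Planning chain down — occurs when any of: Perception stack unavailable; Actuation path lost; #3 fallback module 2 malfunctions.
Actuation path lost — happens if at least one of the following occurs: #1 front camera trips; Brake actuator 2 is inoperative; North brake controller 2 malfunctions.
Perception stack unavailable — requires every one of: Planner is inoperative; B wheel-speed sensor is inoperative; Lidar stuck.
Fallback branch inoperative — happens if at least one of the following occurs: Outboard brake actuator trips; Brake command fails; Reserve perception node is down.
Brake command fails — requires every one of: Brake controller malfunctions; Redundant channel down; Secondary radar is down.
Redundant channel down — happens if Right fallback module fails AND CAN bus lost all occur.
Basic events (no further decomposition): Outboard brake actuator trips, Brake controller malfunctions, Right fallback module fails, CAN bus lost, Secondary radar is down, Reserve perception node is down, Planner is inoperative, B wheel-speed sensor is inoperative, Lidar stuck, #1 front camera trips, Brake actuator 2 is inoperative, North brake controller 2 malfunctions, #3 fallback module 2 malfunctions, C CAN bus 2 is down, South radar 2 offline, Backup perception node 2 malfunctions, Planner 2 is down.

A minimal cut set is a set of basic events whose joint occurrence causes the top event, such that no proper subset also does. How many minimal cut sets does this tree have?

12

Redundant channel down [AND]: one cut set from each child combined → 1 × 1 = 1 cut set(s).
Brake command fails [AND]: one cut set from each child combined → 1 × 1 × 1 = 1 cut set(s).
Fallback branch inoperative [OR]: union of children's cut sets → 3 cut set(s).
Perception stack unavailable [AND]: one cut set from each child combined → 1 × 1 × 1 = 1 cut set(s).
Actuation path lost [OR]: union of children's cut sets → 3 cut set(s).
Planning chain down [OR]: union of children's cut sets → 5 cut set(s).
Redundant channel 2 unavailable [OR]: union of children's cut sets → 2 cut set(s).
Brake command 2 unavailable [OR]: union of children's cut sets → 4 cut set(s).
Autonomous vehicle fails to stop [OR]: union of children's cut sets → 12 cut set(s).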